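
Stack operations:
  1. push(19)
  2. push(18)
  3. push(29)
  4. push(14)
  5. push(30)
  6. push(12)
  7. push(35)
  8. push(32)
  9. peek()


push(19) -> [19]
push(18) -> [19, 18]
push(29) -> [19, 18, 29]
push(14) -> [19, 18, 29, 14]
push(30) -> [19, 18, 29, 14, 30]
push(12) -> [19, 18, 29, 14, 30, 12]
push(35) -> [19, 18, 29, 14, 30, 12, 35]
push(32) -> [19, 18, 29, 14, 30, 12, 35, 32]
peek()->32

Final stack: [19, 18, 29, 14, 30, 12, 35, 32]


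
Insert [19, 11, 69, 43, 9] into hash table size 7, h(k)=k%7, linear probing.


Insert 19: h=5 -> slot 5
Insert 11: h=4 -> slot 4
Insert 69: h=6 -> slot 6
Insert 43: h=1 -> slot 1
Insert 9: h=2 -> slot 2

Table: [None, 43, 9, None, 11, 19, 69]


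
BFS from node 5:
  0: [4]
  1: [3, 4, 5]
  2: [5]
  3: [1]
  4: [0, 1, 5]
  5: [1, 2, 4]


Visit 5, enqueue [1, 2, 4]
Visit 1, enqueue [3]
Visit 2, enqueue []
Visit 4, enqueue [0]
Visit 3, enqueue []
Visit 0, enqueue []

BFS order: [5, 1, 2, 4, 3, 0]


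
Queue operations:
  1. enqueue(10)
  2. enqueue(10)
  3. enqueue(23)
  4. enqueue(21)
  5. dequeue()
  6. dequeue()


enqueue(10) -> [10]
enqueue(10) -> [10, 10]
enqueue(23) -> [10, 10, 23]
enqueue(21) -> [10, 10, 23, 21]
dequeue()->10, [10, 23, 21]
dequeue()->10, [23, 21]

Final queue: [23, 21]


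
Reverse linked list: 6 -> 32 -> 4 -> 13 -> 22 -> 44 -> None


Step 1: curr=6, set curr.next=prev(None) | reversed so far: 6
Step 2: curr=32, set curr.next=prev(6) | reversed so far: 32 -> 6
Step 3: curr=4, set curr.next=prev(32) | reversed so far: 4 -> 32 -> 6
Step 4: curr=13, set curr.next=prev(4) | reversed so far: 13 -> 4 -> 32 -> 6
Step 5: curr=22, set curr.next=prev(13) | reversed so far: 22 -> 13 -> 4 -> 32 -> 6
Step 6: curr=44, set curr.next=prev(22) | reversed so far: 44 -> 22 -> 13 -> 4 -> 32 -> 6

44 -> 22 -> 13 -> 4 -> 32 -> 6 -> None


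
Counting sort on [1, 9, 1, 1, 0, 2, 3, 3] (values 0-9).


Input: [1, 9, 1, 1, 0, 2, 3, 3]
Counts: [1, 3, 1, 2, 0, 0, 0, 0, 0, 1]

Sorted: [0, 1, 1, 1, 2, 3, 3, 9]


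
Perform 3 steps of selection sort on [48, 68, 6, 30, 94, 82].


Initial: [48, 68, 6, 30, 94, 82]
Step 1: min=6 at 2
  Swap: [6, 68, 48, 30, 94, 82]
Step 2: min=30 at 3
  Swap: [6, 30, 48, 68, 94, 82]
Step 3: min=48 at 2
  Swap: [6, 30, 48, 68, 94, 82]

After 3 steps: [6, 30, 48, 68, 94, 82]


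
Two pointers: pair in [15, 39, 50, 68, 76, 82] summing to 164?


lo=0(15)+hi=5(82)=97
lo=1(39)+hi=5(82)=121
lo=2(50)+hi=5(82)=132
lo=3(68)+hi=5(82)=150
lo=4(76)+hi=5(82)=158

No pair found


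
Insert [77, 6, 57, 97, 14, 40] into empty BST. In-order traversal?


Insert 77: root
Insert 6: L from 77
Insert 57: L from 77 -> R from 6
Insert 97: R from 77
Insert 14: L from 77 -> R from 6 -> L from 57
Insert 40: L from 77 -> R from 6 -> L from 57 -> R from 14

In-order: [6, 14, 40, 57, 77, 97]


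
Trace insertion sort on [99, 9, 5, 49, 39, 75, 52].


Initial: [99, 9, 5, 49, 39, 75, 52]
Insert 9: [9, 99, 5, 49, 39, 75, 52]
Insert 5: [5, 9, 99, 49, 39, 75, 52]
Insert 49: [5, 9, 49, 99, 39, 75, 52]
Insert 39: [5, 9, 39, 49, 99, 75, 52]
Insert 75: [5, 9, 39, 49, 75, 99, 52]
Insert 52: [5, 9, 39, 49, 52, 75, 99]

Sorted: [5, 9, 39, 49, 52, 75, 99]


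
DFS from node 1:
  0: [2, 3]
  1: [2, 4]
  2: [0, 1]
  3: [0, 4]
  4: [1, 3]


Visit 1, push [4, 2]
Visit 2, push [0]
Visit 0, push [3]
Visit 3, push [4]
Visit 4, push []

DFS order: [1, 2, 0, 3, 4]


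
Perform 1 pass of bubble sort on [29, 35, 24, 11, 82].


Initial: [29, 35, 24, 11, 82]
Pass 1: [29, 24, 11, 35, 82] (2 swaps)

After 1 pass: [29, 24, 11, 35, 82]


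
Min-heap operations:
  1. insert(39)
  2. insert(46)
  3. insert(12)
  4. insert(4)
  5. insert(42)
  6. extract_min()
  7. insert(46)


insert(39) -> [39]
insert(46) -> [39, 46]
insert(12) -> [12, 46, 39]
insert(4) -> [4, 12, 39, 46]
insert(42) -> [4, 12, 39, 46, 42]
extract_min()->4, [12, 42, 39, 46]
insert(46) -> [12, 42, 39, 46, 46]

Final heap: [12, 42, 39, 46, 46]


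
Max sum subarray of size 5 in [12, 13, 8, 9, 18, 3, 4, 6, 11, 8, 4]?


[0:5]: 60
[1:6]: 51
[2:7]: 42
[3:8]: 40
[4:9]: 42
[5:10]: 32
[6:11]: 33

Max: 60 at [0:5]


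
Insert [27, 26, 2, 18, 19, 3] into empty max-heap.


Insert 27: [27]
Insert 26: [27, 26]
Insert 2: [27, 26, 2]
Insert 18: [27, 26, 2, 18]
Insert 19: [27, 26, 2, 18, 19]
Insert 3: [27, 26, 3, 18, 19, 2]

Final heap: [27, 26, 3, 18, 19, 2]


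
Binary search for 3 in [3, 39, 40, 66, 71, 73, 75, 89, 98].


Step 1: lo=0, hi=8, mid=4, val=71
Step 2: lo=0, hi=3, mid=1, val=39
Step 3: lo=0, hi=0, mid=0, val=3

Found at index 0


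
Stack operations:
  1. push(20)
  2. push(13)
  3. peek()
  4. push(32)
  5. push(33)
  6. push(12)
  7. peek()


push(20) -> [20]
push(13) -> [20, 13]
peek()->13
push(32) -> [20, 13, 32]
push(33) -> [20, 13, 32, 33]
push(12) -> [20, 13, 32, 33, 12]
peek()->12

Final stack: [20, 13, 32, 33, 12]


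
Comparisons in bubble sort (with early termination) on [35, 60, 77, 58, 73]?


Algorithm: bubble sort (with early termination)
Input: [35, 60, 77, 58, 73]
Sorted: [35, 58, 60, 73, 77]

9


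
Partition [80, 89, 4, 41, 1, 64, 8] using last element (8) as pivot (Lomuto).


Pivot: 8
  4 <= 8: swap -> [4, 89, 80, 41, 1, 64, 8]
  1 <= 8: swap -> [4, 1, 80, 41, 89, 64, 8]
Place pivot at 2: [4, 1, 8, 41, 89, 64, 80]

Partitioned: [4, 1, 8, 41, 89, 64, 80]


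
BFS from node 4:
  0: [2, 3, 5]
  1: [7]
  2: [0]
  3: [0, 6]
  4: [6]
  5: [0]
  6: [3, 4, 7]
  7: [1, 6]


Visit 4, enqueue [6]
Visit 6, enqueue [3, 7]
Visit 3, enqueue [0]
Visit 7, enqueue [1]
Visit 0, enqueue [2, 5]
Visit 1, enqueue []
Visit 2, enqueue []
Visit 5, enqueue []

BFS order: [4, 6, 3, 7, 0, 1, 2, 5]


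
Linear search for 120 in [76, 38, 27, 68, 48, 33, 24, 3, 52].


i=0: 76!=120
i=1: 38!=120
i=2: 27!=120
i=3: 68!=120
i=4: 48!=120
i=5: 33!=120
i=6: 24!=120
i=7: 3!=120
i=8: 52!=120

Not found, 9 comps


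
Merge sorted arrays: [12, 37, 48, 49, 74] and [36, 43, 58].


Take 12 from A
Take 36 from B
Take 37 from A
Take 43 from B
Take 48 from A
Take 49 from A
Take 58 from B

Merged: [12, 36, 37, 43, 48, 49, 58, 74]


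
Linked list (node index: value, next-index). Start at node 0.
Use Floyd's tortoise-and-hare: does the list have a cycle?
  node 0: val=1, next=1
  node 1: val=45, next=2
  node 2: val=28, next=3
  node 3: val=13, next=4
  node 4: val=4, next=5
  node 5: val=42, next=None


Floyd's tortoise (slow, +1) and hare (fast, +2):
  init: slow=0, fast=0
  step 1: slow=1, fast=2
  step 2: slow=2, fast=4
  step 3: fast 4->5->None, no cycle

Cycle: no


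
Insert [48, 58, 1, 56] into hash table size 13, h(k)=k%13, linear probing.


Insert 48: h=9 -> slot 9
Insert 58: h=6 -> slot 6
Insert 1: h=1 -> slot 1
Insert 56: h=4 -> slot 4

Table: [None, 1, None, None, 56, None, 58, None, None, 48, None, None, None]


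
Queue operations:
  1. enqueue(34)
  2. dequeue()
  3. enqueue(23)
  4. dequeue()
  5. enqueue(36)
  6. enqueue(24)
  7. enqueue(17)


enqueue(34) -> [34]
dequeue()->34, []
enqueue(23) -> [23]
dequeue()->23, []
enqueue(36) -> [36]
enqueue(24) -> [36, 24]
enqueue(17) -> [36, 24, 17]

Final queue: [36, 24, 17]


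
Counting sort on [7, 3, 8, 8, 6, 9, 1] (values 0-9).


Input: [7, 3, 8, 8, 6, 9, 1]
Counts: [0, 1, 0, 1, 0, 0, 1, 1, 2, 1]

Sorted: [1, 3, 6, 7, 8, 8, 9]


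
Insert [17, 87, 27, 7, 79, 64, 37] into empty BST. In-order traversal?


Insert 17: root
Insert 87: R from 17
Insert 27: R from 17 -> L from 87
Insert 7: L from 17
Insert 79: R from 17 -> L from 87 -> R from 27
Insert 64: R from 17 -> L from 87 -> R from 27 -> L from 79
Insert 37: R from 17 -> L from 87 -> R from 27 -> L from 79 -> L from 64

In-order: [7, 17, 27, 37, 64, 79, 87]


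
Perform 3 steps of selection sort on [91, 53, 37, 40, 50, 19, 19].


Initial: [91, 53, 37, 40, 50, 19, 19]
Step 1: min=19 at 5
  Swap: [19, 53, 37, 40, 50, 91, 19]
Step 2: min=19 at 6
  Swap: [19, 19, 37, 40, 50, 91, 53]
Step 3: min=37 at 2
  Swap: [19, 19, 37, 40, 50, 91, 53]

After 3 steps: [19, 19, 37, 40, 50, 91, 53]


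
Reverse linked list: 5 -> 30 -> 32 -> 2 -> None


Step 1: curr=5, set curr.next=prev(None) | reversed so far: 5
Step 2: curr=30, set curr.next=prev(5) | reversed so far: 30 -> 5
Step 3: curr=32, set curr.next=prev(30) | reversed so far: 32 -> 30 -> 5
Step 4: curr=2, set curr.next=prev(32) | reversed so far: 2 -> 32 -> 30 -> 5

2 -> 32 -> 30 -> 5 -> None


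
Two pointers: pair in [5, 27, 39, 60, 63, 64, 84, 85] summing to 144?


lo=0(5)+hi=7(85)=90
lo=1(27)+hi=7(85)=112
lo=2(39)+hi=7(85)=124
lo=3(60)+hi=7(85)=145
lo=3(60)+hi=6(84)=144

Yes: 60+84=144


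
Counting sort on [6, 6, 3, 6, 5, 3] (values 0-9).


Input: [6, 6, 3, 6, 5, 3]
Counts: [0, 0, 0, 2, 0, 1, 3, 0, 0, 0]

Sorted: [3, 3, 5, 6, 6, 6]


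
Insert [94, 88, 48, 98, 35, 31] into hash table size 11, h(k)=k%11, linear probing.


Insert 94: h=6 -> slot 6
Insert 88: h=0 -> slot 0
Insert 48: h=4 -> slot 4
Insert 98: h=10 -> slot 10
Insert 35: h=2 -> slot 2
Insert 31: h=9 -> slot 9

Table: [88, None, 35, None, 48, None, 94, None, None, 31, 98]


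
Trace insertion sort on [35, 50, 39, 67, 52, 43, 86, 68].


Initial: [35, 50, 39, 67, 52, 43, 86, 68]
Insert 50: [35, 50, 39, 67, 52, 43, 86, 68]
Insert 39: [35, 39, 50, 67, 52, 43, 86, 68]
Insert 67: [35, 39, 50, 67, 52, 43, 86, 68]
Insert 52: [35, 39, 50, 52, 67, 43, 86, 68]
Insert 43: [35, 39, 43, 50, 52, 67, 86, 68]
Insert 86: [35, 39, 43, 50, 52, 67, 86, 68]
Insert 68: [35, 39, 43, 50, 52, 67, 68, 86]

Sorted: [35, 39, 43, 50, 52, 67, 68, 86]


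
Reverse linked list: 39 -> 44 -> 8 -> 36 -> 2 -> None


Step 1: curr=39, set curr.next=prev(None) | reversed so far: 39
Step 2: curr=44, set curr.next=prev(39) | reversed so far: 44 -> 39
Step 3: curr=8, set curr.next=prev(44) | reversed so far: 8 -> 44 -> 39
Step 4: curr=36, set curr.next=prev(8) | reversed so far: 36 -> 8 -> 44 -> 39
Step 5: curr=2, set curr.next=prev(36) | reversed so far: 2 -> 36 -> 8 -> 44 -> 39

2 -> 36 -> 8 -> 44 -> 39 -> None


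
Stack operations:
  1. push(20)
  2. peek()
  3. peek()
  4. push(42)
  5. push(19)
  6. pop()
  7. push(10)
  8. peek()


push(20) -> [20]
peek()->20
peek()->20
push(42) -> [20, 42]
push(19) -> [20, 42, 19]
pop()->19, [20, 42]
push(10) -> [20, 42, 10]
peek()->10

Final stack: [20, 42, 10]


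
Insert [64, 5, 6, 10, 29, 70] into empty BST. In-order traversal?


Insert 64: root
Insert 5: L from 64
Insert 6: L from 64 -> R from 5
Insert 10: L from 64 -> R from 5 -> R from 6
Insert 29: L from 64 -> R from 5 -> R from 6 -> R from 10
Insert 70: R from 64

In-order: [5, 6, 10, 29, 64, 70]


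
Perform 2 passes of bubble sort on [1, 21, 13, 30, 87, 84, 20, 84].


Initial: [1, 21, 13, 30, 87, 84, 20, 84]
Pass 1: [1, 13, 21, 30, 84, 20, 84, 87] (4 swaps)
Pass 2: [1, 13, 21, 30, 20, 84, 84, 87] (1 swaps)

After 2 passes: [1, 13, 21, 30, 20, 84, 84, 87]


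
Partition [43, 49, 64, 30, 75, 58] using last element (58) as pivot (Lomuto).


Pivot: 58
  43 <= 58: advance i (no swap)
  49 <= 58: advance i (no swap)
  30 <= 58: swap -> [43, 49, 30, 64, 75, 58]
Place pivot at 3: [43, 49, 30, 58, 75, 64]

Partitioned: [43, 49, 30, 58, 75, 64]


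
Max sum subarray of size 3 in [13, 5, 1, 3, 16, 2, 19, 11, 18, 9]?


[0:3]: 19
[1:4]: 9
[2:5]: 20
[3:6]: 21
[4:7]: 37
[5:8]: 32
[6:9]: 48
[7:10]: 38

Max: 48 at [6:9]


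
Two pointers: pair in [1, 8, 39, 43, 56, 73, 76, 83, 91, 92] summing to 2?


lo=0(1)+hi=9(92)=93
lo=0(1)+hi=8(91)=92
lo=0(1)+hi=7(83)=84
lo=0(1)+hi=6(76)=77
lo=0(1)+hi=5(73)=74
lo=0(1)+hi=4(56)=57
lo=0(1)+hi=3(43)=44
lo=0(1)+hi=2(39)=40
lo=0(1)+hi=1(8)=9

No pair found


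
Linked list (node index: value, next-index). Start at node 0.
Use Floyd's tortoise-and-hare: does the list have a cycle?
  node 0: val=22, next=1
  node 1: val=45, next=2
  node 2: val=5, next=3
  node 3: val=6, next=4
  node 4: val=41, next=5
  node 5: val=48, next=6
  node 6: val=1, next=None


Floyd's tortoise (slow, +1) and hare (fast, +2):
  init: slow=0, fast=0
  step 1: slow=1, fast=2
  step 2: slow=2, fast=4
  step 3: slow=3, fast=6
  step 4: fast -> None, no cycle

Cycle: no


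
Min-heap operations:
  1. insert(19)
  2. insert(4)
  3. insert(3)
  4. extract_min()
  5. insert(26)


insert(19) -> [19]
insert(4) -> [4, 19]
insert(3) -> [3, 19, 4]
extract_min()->3, [4, 19]
insert(26) -> [4, 19, 26]

Final heap: [4, 19, 26]


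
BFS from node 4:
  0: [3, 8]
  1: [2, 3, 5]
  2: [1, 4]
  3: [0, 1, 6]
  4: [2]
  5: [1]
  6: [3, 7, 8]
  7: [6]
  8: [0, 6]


Visit 4, enqueue [2]
Visit 2, enqueue [1]
Visit 1, enqueue [3, 5]
Visit 3, enqueue [0, 6]
Visit 5, enqueue []
Visit 0, enqueue [8]
Visit 6, enqueue [7]
Visit 8, enqueue []
Visit 7, enqueue []

BFS order: [4, 2, 1, 3, 5, 0, 6, 8, 7]


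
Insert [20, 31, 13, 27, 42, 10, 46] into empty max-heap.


Insert 20: [20]
Insert 31: [31, 20]
Insert 13: [31, 20, 13]
Insert 27: [31, 27, 13, 20]
Insert 42: [42, 31, 13, 20, 27]
Insert 10: [42, 31, 13, 20, 27, 10]
Insert 46: [46, 31, 42, 20, 27, 10, 13]

Final heap: [46, 31, 42, 20, 27, 10, 13]


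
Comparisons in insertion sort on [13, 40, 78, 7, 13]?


Algorithm: insertion sort
Input: [13, 40, 78, 7, 13]
Sorted: [7, 13, 13, 40, 78]

8


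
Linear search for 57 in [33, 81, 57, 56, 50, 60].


i=0: 33!=57
i=1: 81!=57
i=2: 57==57 found!

Found at 2, 3 comps


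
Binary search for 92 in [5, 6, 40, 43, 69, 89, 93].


Step 1: lo=0, hi=6, mid=3, val=43
Step 2: lo=4, hi=6, mid=5, val=89
Step 3: lo=6, hi=6, mid=6, val=93

Not found


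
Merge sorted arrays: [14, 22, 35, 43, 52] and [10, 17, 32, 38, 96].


Take 10 from B
Take 14 from A
Take 17 from B
Take 22 from A
Take 32 from B
Take 35 from A
Take 38 from B
Take 43 from A
Take 52 from A

Merged: [10, 14, 17, 22, 32, 35, 38, 43, 52, 96]


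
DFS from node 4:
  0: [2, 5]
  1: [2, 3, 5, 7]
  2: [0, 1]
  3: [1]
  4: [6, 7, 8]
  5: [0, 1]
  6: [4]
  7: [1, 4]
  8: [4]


Visit 4, push [8, 7, 6]
Visit 6, push []
Visit 7, push [1]
Visit 1, push [5, 3, 2]
Visit 2, push [0]
Visit 0, push [5]
Visit 5, push []
Visit 3, push []
Visit 8, push []

DFS order: [4, 6, 7, 1, 2, 0, 5, 3, 8]


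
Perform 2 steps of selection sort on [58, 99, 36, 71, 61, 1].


Initial: [58, 99, 36, 71, 61, 1]
Step 1: min=1 at 5
  Swap: [1, 99, 36, 71, 61, 58]
Step 2: min=36 at 2
  Swap: [1, 36, 99, 71, 61, 58]

After 2 steps: [1, 36, 99, 71, 61, 58]


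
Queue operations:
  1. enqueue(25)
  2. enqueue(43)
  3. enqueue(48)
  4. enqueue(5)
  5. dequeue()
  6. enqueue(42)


enqueue(25) -> [25]
enqueue(43) -> [25, 43]
enqueue(48) -> [25, 43, 48]
enqueue(5) -> [25, 43, 48, 5]
dequeue()->25, [43, 48, 5]
enqueue(42) -> [43, 48, 5, 42]

Final queue: [43, 48, 5, 42]


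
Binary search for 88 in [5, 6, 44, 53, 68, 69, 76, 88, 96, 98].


Step 1: lo=0, hi=9, mid=4, val=68
Step 2: lo=5, hi=9, mid=7, val=88

Found at index 7


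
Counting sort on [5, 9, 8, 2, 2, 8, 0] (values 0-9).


Input: [5, 9, 8, 2, 2, 8, 0]
Counts: [1, 0, 2, 0, 0, 1, 0, 0, 2, 1]

Sorted: [0, 2, 2, 5, 8, 8, 9]


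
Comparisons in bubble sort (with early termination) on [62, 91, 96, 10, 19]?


Algorithm: bubble sort (with early termination)
Input: [62, 91, 96, 10, 19]
Sorted: [10, 19, 62, 91, 96]

10


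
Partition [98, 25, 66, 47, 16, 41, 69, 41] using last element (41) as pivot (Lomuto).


Pivot: 41
  25 <= 41: swap -> [25, 98, 66, 47, 16, 41, 69, 41]
  16 <= 41: swap -> [25, 16, 66, 47, 98, 41, 69, 41]
  41 <= 41: swap -> [25, 16, 41, 47, 98, 66, 69, 41]
Place pivot at 3: [25, 16, 41, 41, 98, 66, 69, 47]

Partitioned: [25, 16, 41, 41, 98, 66, 69, 47]


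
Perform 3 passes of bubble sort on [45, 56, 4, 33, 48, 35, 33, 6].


Initial: [45, 56, 4, 33, 48, 35, 33, 6]
Pass 1: [45, 4, 33, 48, 35, 33, 6, 56] (6 swaps)
Pass 2: [4, 33, 45, 35, 33, 6, 48, 56] (5 swaps)
Pass 3: [4, 33, 35, 33, 6, 45, 48, 56] (3 swaps)

After 3 passes: [4, 33, 35, 33, 6, 45, 48, 56]


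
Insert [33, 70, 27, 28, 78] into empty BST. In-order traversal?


Insert 33: root
Insert 70: R from 33
Insert 27: L from 33
Insert 28: L from 33 -> R from 27
Insert 78: R from 33 -> R from 70

In-order: [27, 28, 33, 70, 78]


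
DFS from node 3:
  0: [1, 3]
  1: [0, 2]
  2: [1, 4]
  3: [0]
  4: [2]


Visit 3, push [0]
Visit 0, push [1]
Visit 1, push [2]
Visit 2, push [4]
Visit 4, push []

DFS order: [3, 0, 1, 2, 4]


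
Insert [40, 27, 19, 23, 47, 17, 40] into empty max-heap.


Insert 40: [40]
Insert 27: [40, 27]
Insert 19: [40, 27, 19]
Insert 23: [40, 27, 19, 23]
Insert 47: [47, 40, 19, 23, 27]
Insert 17: [47, 40, 19, 23, 27, 17]
Insert 40: [47, 40, 40, 23, 27, 17, 19]

Final heap: [47, 40, 40, 23, 27, 17, 19]


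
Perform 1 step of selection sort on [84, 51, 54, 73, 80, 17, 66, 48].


Initial: [84, 51, 54, 73, 80, 17, 66, 48]
Step 1: min=17 at 5
  Swap: [17, 51, 54, 73, 80, 84, 66, 48]

After 1 step: [17, 51, 54, 73, 80, 84, 66, 48]


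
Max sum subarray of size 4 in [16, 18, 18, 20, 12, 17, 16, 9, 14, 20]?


[0:4]: 72
[1:5]: 68
[2:6]: 67
[3:7]: 65
[4:8]: 54
[5:9]: 56
[6:10]: 59

Max: 72 at [0:4]


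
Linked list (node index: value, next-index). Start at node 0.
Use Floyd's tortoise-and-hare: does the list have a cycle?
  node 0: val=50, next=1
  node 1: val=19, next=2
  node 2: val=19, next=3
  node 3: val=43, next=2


Floyd's tortoise (slow, +1) and hare (fast, +2):
  init: slow=0, fast=0
  step 1: slow=1, fast=2
  step 2: slow=2, fast=2
  slow == fast at node 2: cycle detected

Cycle: yes


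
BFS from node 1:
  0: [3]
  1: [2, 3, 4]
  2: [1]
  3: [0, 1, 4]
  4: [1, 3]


Visit 1, enqueue [2, 3, 4]
Visit 2, enqueue []
Visit 3, enqueue [0]
Visit 4, enqueue []
Visit 0, enqueue []

BFS order: [1, 2, 3, 4, 0]


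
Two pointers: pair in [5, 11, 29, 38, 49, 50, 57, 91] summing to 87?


lo=0(5)+hi=7(91)=96
lo=0(5)+hi=6(57)=62
lo=1(11)+hi=6(57)=68
lo=2(29)+hi=6(57)=86
lo=3(38)+hi=6(57)=95
lo=3(38)+hi=5(50)=88
lo=3(38)+hi=4(49)=87

Yes: 38+49=87


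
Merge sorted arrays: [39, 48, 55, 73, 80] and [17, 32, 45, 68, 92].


Take 17 from B
Take 32 from B
Take 39 from A
Take 45 from B
Take 48 from A
Take 55 from A
Take 68 from B
Take 73 from A
Take 80 from A

Merged: [17, 32, 39, 45, 48, 55, 68, 73, 80, 92]


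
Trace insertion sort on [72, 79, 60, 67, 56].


Initial: [72, 79, 60, 67, 56]
Insert 79: [72, 79, 60, 67, 56]
Insert 60: [60, 72, 79, 67, 56]
Insert 67: [60, 67, 72, 79, 56]
Insert 56: [56, 60, 67, 72, 79]

Sorted: [56, 60, 67, 72, 79]


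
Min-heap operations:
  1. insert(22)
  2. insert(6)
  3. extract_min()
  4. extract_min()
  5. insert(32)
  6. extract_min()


insert(22) -> [22]
insert(6) -> [6, 22]
extract_min()->6, [22]
extract_min()->22, []
insert(32) -> [32]
extract_min()->32, []

Final heap: []


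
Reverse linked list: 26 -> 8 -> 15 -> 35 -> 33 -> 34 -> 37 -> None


Step 1: curr=26, set curr.next=prev(None) | reversed so far: 26
Step 2: curr=8, set curr.next=prev(26) | reversed so far: 8 -> 26
Step 3: curr=15, set curr.next=prev(8) | reversed so far: 15 -> 8 -> 26
Step 4: curr=35, set curr.next=prev(15) | reversed so far: 35 -> 15 -> 8 -> 26
Step 5: curr=33, set curr.next=prev(35) | reversed so far: 33 -> 35 -> 15 -> 8 -> 26
Step 6: curr=34, set curr.next=prev(33) | reversed so far: 34 -> 33 -> 35 -> 15 -> 8 -> 26
Step 7: curr=37, set curr.next=prev(34) | reversed so far: 37 -> 34 -> 33 -> 35 -> 15 -> 8 -> 26

37 -> 34 -> 33 -> 35 -> 15 -> 8 -> 26 -> None


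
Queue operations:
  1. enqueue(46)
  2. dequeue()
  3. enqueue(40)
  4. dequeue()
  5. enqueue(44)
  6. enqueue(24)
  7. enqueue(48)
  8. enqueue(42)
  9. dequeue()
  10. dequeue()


enqueue(46) -> [46]
dequeue()->46, []
enqueue(40) -> [40]
dequeue()->40, []
enqueue(44) -> [44]
enqueue(24) -> [44, 24]
enqueue(48) -> [44, 24, 48]
enqueue(42) -> [44, 24, 48, 42]
dequeue()->44, [24, 48, 42]
dequeue()->24, [48, 42]

Final queue: [48, 42]


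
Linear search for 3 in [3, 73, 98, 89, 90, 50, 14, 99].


i=0: 3==3 found!

Found at 0, 1 comps


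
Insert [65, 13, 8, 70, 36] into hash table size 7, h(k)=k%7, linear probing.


Insert 65: h=2 -> slot 2
Insert 13: h=6 -> slot 6
Insert 8: h=1 -> slot 1
Insert 70: h=0 -> slot 0
Insert 36: h=1, 2 probes -> slot 3

Table: [70, 8, 65, 36, None, None, 13]


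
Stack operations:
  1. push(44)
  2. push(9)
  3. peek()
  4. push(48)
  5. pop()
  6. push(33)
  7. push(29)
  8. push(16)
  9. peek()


push(44) -> [44]
push(9) -> [44, 9]
peek()->9
push(48) -> [44, 9, 48]
pop()->48, [44, 9]
push(33) -> [44, 9, 33]
push(29) -> [44, 9, 33, 29]
push(16) -> [44, 9, 33, 29, 16]
peek()->16

Final stack: [44, 9, 33, 29, 16]


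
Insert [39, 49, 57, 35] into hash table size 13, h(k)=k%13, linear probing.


Insert 39: h=0 -> slot 0
Insert 49: h=10 -> slot 10
Insert 57: h=5 -> slot 5
Insert 35: h=9 -> slot 9

Table: [39, None, None, None, None, 57, None, None, None, 35, 49, None, None]


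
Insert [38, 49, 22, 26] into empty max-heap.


Insert 38: [38]
Insert 49: [49, 38]
Insert 22: [49, 38, 22]
Insert 26: [49, 38, 22, 26]

Final heap: [49, 38, 22, 26]


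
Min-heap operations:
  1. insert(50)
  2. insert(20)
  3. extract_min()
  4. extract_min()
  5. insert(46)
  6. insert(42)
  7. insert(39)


insert(50) -> [50]
insert(20) -> [20, 50]
extract_min()->20, [50]
extract_min()->50, []
insert(46) -> [46]
insert(42) -> [42, 46]
insert(39) -> [39, 46, 42]

Final heap: [39, 46, 42]


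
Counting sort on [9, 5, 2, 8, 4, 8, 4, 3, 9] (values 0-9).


Input: [9, 5, 2, 8, 4, 8, 4, 3, 9]
Counts: [0, 0, 1, 1, 2, 1, 0, 0, 2, 2]

Sorted: [2, 3, 4, 4, 5, 8, 8, 9, 9]


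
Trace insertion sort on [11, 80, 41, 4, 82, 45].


Initial: [11, 80, 41, 4, 82, 45]
Insert 80: [11, 80, 41, 4, 82, 45]
Insert 41: [11, 41, 80, 4, 82, 45]
Insert 4: [4, 11, 41, 80, 82, 45]
Insert 82: [4, 11, 41, 80, 82, 45]
Insert 45: [4, 11, 41, 45, 80, 82]

Sorted: [4, 11, 41, 45, 80, 82]


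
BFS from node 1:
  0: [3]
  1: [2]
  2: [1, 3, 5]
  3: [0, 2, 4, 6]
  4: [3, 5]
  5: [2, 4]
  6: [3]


Visit 1, enqueue [2]
Visit 2, enqueue [3, 5]
Visit 3, enqueue [0, 4, 6]
Visit 5, enqueue []
Visit 0, enqueue []
Visit 4, enqueue []
Visit 6, enqueue []

BFS order: [1, 2, 3, 5, 0, 4, 6]


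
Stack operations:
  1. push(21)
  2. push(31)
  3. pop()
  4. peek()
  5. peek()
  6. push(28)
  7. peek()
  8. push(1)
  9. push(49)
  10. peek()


push(21) -> [21]
push(31) -> [21, 31]
pop()->31, [21]
peek()->21
peek()->21
push(28) -> [21, 28]
peek()->28
push(1) -> [21, 28, 1]
push(49) -> [21, 28, 1, 49]
peek()->49

Final stack: [21, 28, 1, 49]


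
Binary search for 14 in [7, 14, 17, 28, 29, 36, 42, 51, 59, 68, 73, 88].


Step 1: lo=0, hi=11, mid=5, val=36
Step 2: lo=0, hi=4, mid=2, val=17
Step 3: lo=0, hi=1, mid=0, val=7
Step 4: lo=1, hi=1, mid=1, val=14

Found at index 1


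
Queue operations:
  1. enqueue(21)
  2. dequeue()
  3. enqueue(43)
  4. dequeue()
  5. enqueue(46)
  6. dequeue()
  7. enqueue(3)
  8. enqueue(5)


enqueue(21) -> [21]
dequeue()->21, []
enqueue(43) -> [43]
dequeue()->43, []
enqueue(46) -> [46]
dequeue()->46, []
enqueue(3) -> [3]
enqueue(5) -> [3, 5]

Final queue: [3, 5]


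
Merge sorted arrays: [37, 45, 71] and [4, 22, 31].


Take 4 from B
Take 22 from B
Take 31 from B

Merged: [4, 22, 31, 37, 45, 71]


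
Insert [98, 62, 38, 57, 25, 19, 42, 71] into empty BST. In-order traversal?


Insert 98: root
Insert 62: L from 98
Insert 38: L from 98 -> L from 62
Insert 57: L from 98 -> L from 62 -> R from 38
Insert 25: L from 98 -> L from 62 -> L from 38
Insert 19: L from 98 -> L from 62 -> L from 38 -> L from 25
Insert 42: L from 98 -> L from 62 -> R from 38 -> L from 57
Insert 71: L from 98 -> R from 62

In-order: [19, 25, 38, 42, 57, 62, 71, 98]


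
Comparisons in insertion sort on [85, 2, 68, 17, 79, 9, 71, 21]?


Algorithm: insertion sort
Input: [85, 2, 68, 17, 79, 9, 71, 21]
Sorted: [2, 9, 17, 21, 68, 71, 79, 85]

21


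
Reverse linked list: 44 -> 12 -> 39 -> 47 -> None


Step 1: curr=44, set curr.next=prev(None) | reversed so far: 44
Step 2: curr=12, set curr.next=prev(44) | reversed so far: 12 -> 44
Step 3: curr=39, set curr.next=prev(12) | reversed so far: 39 -> 12 -> 44
Step 4: curr=47, set curr.next=prev(39) | reversed so far: 47 -> 39 -> 12 -> 44

47 -> 39 -> 12 -> 44 -> None


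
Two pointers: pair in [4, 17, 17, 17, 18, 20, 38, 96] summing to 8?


lo=0(4)+hi=7(96)=100
lo=0(4)+hi=6(38)=42
lo=0(4)+hi=5(20)=24
lo=0(4)+hi=4(18)=22
lo=0(4)+hi=3(17)=21
lo=0(4)+hi=2(17)=21
lo=0(4)+hi=1(17)=21

No pair found


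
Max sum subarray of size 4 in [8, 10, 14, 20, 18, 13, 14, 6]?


[0:4]: 52
[1:5]: 62
[2:6]: 65
[3:7]: 65
[4:8]: 51

Max: 65 at [2:6]


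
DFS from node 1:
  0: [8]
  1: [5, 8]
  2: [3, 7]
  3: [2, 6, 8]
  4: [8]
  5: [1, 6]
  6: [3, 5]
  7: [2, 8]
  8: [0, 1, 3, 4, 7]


Visit 1, push [8, 5]
Visit 5, push [6]
Visit 6, push [3]
Visit 3, push [8, 2]
Visit 2, push [7]
Visit 7, push [8]
Visit 8, push [4, 0]
Visit 0, push []
Visit 4, push []

DFS order: [1, 5, 6, 3, 2, 7, 8, 0, 4]


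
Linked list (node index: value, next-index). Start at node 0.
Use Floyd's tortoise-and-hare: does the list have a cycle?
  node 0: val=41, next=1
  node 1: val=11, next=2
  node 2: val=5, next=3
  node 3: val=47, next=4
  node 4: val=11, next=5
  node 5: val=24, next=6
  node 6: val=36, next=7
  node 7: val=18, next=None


Floyd's tortoise (slow, +1) and hare (fast, +2):
  init: slow=0, fast=0
  step 1: slow=1, fast=2
  step 2: slow=2, fast=4
  step 3: slow=3, fast=6
  step 4: fast 6->7->None, no cycle

Cycle: no


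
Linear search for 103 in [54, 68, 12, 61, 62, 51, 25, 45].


i=0: 54!=103
i=1: 68!=103
i=2: 12!=103
i=3: 61!=103
i=4: 62!=103
i=5: 51!=103
i=6: 25!=103
i=7: 45!=103

Not found, 8 comps


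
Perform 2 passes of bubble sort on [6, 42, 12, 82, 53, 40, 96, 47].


Initial: [6, 42, 12, 82, 53, 40, 96, 47]
Pass 1: [6, 12, 42, 53, 40, 82, 47, 96] (4 swaps)
Pass 2: [6, 12, 42, 40, 53, 47, 82, 96] (2 swaps)

After 2 passes: [6, 12, 42, 40, 53, 47, 82, 96]


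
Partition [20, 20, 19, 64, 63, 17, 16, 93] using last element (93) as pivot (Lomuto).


Pivot: 93
  20 <= 93: advance i (no swap)
  20 <= 93: advance i (no swap)
  19 <= 93: advance i (no swap)
  64 <= 93: advance i (no swap)
  63 <= 93: advance i (no swap)
  17 <= 93: advance i (no swap)
  16 <= 93: advance i (no swap)
Place pivot at 7: [20, 20, 19, 64, 63, 17, 16, 93]

Partitioned: [20, 20, 19, 64, 63, 17, 16, 93]


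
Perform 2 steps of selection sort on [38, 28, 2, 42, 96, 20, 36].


Initial: [38, 28, 2, 42, 96, 20, 36]
Step 1: min=2 at 2
  Swap: [2, 28, 38, 42, 96, 20, 36]
Step 2: min=20 at 5
  Swap: [2, 20, 38, 42, 96, 28, 36]

After 2 steps: [2, 20, 38, 42, 96, 28, 36]


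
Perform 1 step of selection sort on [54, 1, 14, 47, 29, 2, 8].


Initial: [54, 1, 14, 47, 29, 2, 8]
Step 1: min=1 at 1
  Swap: [1, 54, 14, 47, 29, 2, 8]

After 1 step: [1, 54, 14, 47, 29, 2, 8]


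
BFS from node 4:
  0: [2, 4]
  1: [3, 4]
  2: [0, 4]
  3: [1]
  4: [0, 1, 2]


Visit 4, enqueue [0, 1, 2]
Visit 0, enqueue []
Visit 1, enqueue [3]
Visit 2, enqueue []
Visit 3, enqueue []

BFS order: [4, 0, 1, 2, 3]


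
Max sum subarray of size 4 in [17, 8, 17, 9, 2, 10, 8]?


[0:4]: 51
[1:5]: 36
[2:6]: 38
[3:7]: 29

Max: 51 at [0:4]


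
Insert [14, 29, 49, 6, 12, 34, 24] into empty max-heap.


Insert 14: [14]
Insert 29: [29, 14]
Insert 49: [49, 14, 29]
Insert 6: [49, 14, 29, 6]
Insert 12: [49, 14, 29, 6, 12]
Insert 34: [49, 14, 34, 6, 12, 29]
Insert 24: [49, 14, 34, 6, 12, 29, 24]

Final heap: [49, 14, 34, 6, 12, 29, 24]


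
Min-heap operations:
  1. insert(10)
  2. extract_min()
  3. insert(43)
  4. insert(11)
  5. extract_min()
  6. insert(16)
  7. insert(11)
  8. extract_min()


insert(10) -> [10]
extract_min()->10, []
insert(43) -> [43]
insert(11) -> [11, 43]
extract_min()->11, [43]
insert(16) -> [16, 43]
insert(11) -> [11, 43, 16]
extract_min()->11, [16, 43]

Final heap: [16, 43]


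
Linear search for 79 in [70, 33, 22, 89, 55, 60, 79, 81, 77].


i=0: 70!=79
i=1: 33!=79
i=2: 22!=79
i=3: 89!=79
i=4: 55!=79
i=5: 60!=79
i=6: 79==79 found!

Found at 6, 7 comps


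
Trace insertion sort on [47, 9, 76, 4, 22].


Initial: [47, 9, 76, 4, 22]
Insert 9: [9, 47, 76, 4, 22]
Insert 76: [9, 47, 76, 4, 22]
Insert 4: [4, 9, 47, 76, 22]
Insert 22: [4, 9, 22, 47, 76]

Sorted: [4, 9, 22, 47, 76]


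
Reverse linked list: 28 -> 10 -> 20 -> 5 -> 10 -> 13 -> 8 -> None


Step 1: curr=28, set curr.next=prev(None) | reversed so far: 28
Step 2: curr=10, set curr.next=prev(28) | reversed so far: 10 -> 28
Step 3: curr=20, set curr.next=prev(10) | reversed so far: 20 -> 10 -> 28
Step 4: curr=5, set curr.next=prev(20) | reversed so far: 5 -> 20 -> 10 -> 28
Step 5: curr=10, set curr.next=prev(5) | reversed so far: 10 -> 5 -> 20 -> 10 -> 28
Step 6: curr=13, set curr.next=prev(10) | reversed so far: 13 -> 10 -> 5 -> 20 -> 10 -> 28
Step 7: curr=8, set curr.next=prev(13) | reversed so far: 8 -> 13 -> 10 -> 5 -> 20 -> 10 -> 28

8 -> 13 -> 10 -> 5 -> 20 -> 10 -> 28 -> None


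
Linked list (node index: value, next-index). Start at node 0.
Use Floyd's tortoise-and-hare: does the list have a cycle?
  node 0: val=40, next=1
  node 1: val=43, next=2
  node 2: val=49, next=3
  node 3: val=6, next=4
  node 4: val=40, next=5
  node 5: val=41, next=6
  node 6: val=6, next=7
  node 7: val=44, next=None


Floyd's tortoise (slow, +1) and hare (fast, +2):
  init: slow=0, fast=0
  step 1: slow=1, fast=2
  step 2: slow=2, fast=4
  step 3: slow=3, fast=6
  step 4: fast 6->7->None, no cycle

Cycle: no


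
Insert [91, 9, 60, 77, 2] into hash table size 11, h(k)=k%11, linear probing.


Insert 91: h=3 -> slot 3
Insert 9: h=9 -> slot 9
Insert 60: h=5 -> slot 5
Insert 77: h=0 -> slot 0
Insert 2: h=2 -> slot 2

Table: [77, None, 2, 91, None, 60, None, None, None, 9, None]


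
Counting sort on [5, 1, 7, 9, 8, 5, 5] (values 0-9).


Input: [5, 1, 7, 9, 8, 5, 5]
Counts: [0, 1, 0, 0, 0, 3, 0, 1, 1, 1]

Sorted: [1, 5, 5, 5, 7, 8, 9]


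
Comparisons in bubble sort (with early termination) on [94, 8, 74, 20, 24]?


Algorithm: bubble sort (with early termination)
Input: [94, 8, 74, 20, 24]
Sorted: [8, 20, 24, 74, 94]

9


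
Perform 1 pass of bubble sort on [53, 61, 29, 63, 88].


Initial: [53, 61, 29, 63, 88]
Pass 1: [53, 29, 61, 63, 88] (1 swaps)

After 1 pass: [53, 29, 61, 63, 88]


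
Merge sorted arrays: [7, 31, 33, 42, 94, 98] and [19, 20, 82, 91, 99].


Take 7 from A
Take 19 from B
Take 20 from B
Take 31 from A
Take 33 from A
Take 42 from A
Take 82 from B
Take 91 from B
Take 94 from A
Take 98 from A

Merged: [7, 19, 20, 31, 33, 42, 82, 91, 94, 98, 99]


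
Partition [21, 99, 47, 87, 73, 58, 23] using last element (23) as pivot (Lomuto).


Pivot: 23
  21 <= 23: advance i (no swap)
Place pivot at 1: [21, 23, 47, 87, 73, 58, 99]

Partitioned: [21, 23, 47, 87, 73, 58, 99]


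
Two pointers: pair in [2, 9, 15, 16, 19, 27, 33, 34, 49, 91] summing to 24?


lo=0(2)+hi=9(91)=93
lo=0(2)+hi=8(49)=51
lo=0(2)+hi=7(34)=36
lo=0(2)+hi=6(33)=35
lo=0(2)+hi=5(27)=29
lo=0(2)+hi=4(19)=21
lo=1(9)+hi=4(19)=28
lo=1(9)+hi=3(16)=25
lo=1(9)+hi=2(15)=24

Yes: 9+15=24


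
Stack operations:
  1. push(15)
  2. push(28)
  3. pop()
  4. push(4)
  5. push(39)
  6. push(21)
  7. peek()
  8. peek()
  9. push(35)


push(15) -> [15]
push(28) -> [15, 28]
pop()->28, [15]
push(4) -> [15, 4]
push(39) -> [15, 4, 39]
push(21) -> [15, 4, 39, 21]
peek()->21
peek()->21
push(35) -> [15, 4, 39, 21, 35]

Final stack: [15, 4, 39, 21, 35]


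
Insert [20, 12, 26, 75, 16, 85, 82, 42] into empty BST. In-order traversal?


Insert 20: root
Insert 12: L from 20
Insert 26: R from 20
Insert 75: R from 20 -> R from 26
Insert 16: L from 20 -> R from 12
Insert 85: R from 20 -> R from 26 -> R from 75
Insert 82: R from 20 -> R from 26 -> R from 75 -> L from 85
Insert 42: R from 20 -> R from 26 -> L from 75

In-order: [12, 16, 20, 26, 42, 75, 82, 85]


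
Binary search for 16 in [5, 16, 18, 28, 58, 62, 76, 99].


Step 1: lo=0, hi=7, mid=3, val=28
Step 2: lo=0, hi=2, mid=1, val=16

Found at index 1


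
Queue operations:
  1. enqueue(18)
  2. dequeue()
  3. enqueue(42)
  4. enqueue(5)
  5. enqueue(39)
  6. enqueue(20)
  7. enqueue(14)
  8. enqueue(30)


enqueue(18) -> [18]
dequeue()->18, []
enqueue(42) -> [42]
enqueue(5) -> [42, 5]
enqueue(39) -> [42, 5, 39]
enqueue(20) -> [42, 5, 39, 20]
enqueue(14) -> [42, 5, 39, 20, 14]
enqueue(30) -> [42, 5, 39, 20, 14, 30]

Final queue: [42, 5, 39, 20, 14, 30]


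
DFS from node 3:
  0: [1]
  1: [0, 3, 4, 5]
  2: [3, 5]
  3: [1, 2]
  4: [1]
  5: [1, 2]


Visit 3, push [2, 1]
Visit 1, push [5, 4, 0]
Visit 0, push []
Visit 4, push []
Visit 5, push [2]
Visit 2, push []

DFS order: [3, 1, 0, 4, 5, 2]


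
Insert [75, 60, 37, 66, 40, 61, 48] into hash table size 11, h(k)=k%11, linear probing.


Insert 75: h=9 -> slot 9
Insert 60: h=5 -> slot 5
Insert 37: h=4 -> slot 4
Insert 66: h=0 -> slot 0
Insert 40: h=7 -> slot 7
Insert 61: h=6 -> slot 6
Insert 48: h=4, 4 probes -> slot 8

Table: [66, None, None, None, 37, 60, 61, 40, 48, 75, None]


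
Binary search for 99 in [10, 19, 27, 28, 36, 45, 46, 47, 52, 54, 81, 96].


Step 1: lo=0, hi=11, mid=5, val=45
Step 2: lo=6, hi=11, mid=8, val=52
Step 3: lo=9, hi=11, mid=10, val=81
Step 4: lo=11, hi=11, mid=11, val=96

Not found


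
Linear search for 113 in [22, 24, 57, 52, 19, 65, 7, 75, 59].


i=0: 22!=113
i=1: 24!=113
i=2: 57!=113
i=3: 52!=113
i=4: 19!=113
i=5: 65!=113
i=6: 7!=113
i=7: 75!=113
i=8: 59!=113

Not found, 9 comps


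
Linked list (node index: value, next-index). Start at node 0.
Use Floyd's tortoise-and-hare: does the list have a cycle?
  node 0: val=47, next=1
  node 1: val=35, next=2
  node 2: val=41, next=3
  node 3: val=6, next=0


Floyd's tortoise (slow, +1) and hare (fast, +2):
  init: slow=0, fast=0
  step 1: slow=1, fast=2
  step 2: slow=2, fast=0
  step 3: slow=3, fast=2
  step 4: slow=0, fast=0
  slow == fast at node 0: cycle detected

Cycle: yes


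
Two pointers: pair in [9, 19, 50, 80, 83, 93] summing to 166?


lo=0(9)+hi=5(93)=102
lo=1(19)+hi=5(93)=112
lo=2(50)+hi=5(93)=143
lo=3(80)+hi=5(93)=173
lo=3(80)+hi=4(83)=163

No pair found


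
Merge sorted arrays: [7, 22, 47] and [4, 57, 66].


Take 4 from B
Take 7 from A
Take 22 from A
Take 47 from A

Merged: [4, 7, 22, 47, 57, 66]


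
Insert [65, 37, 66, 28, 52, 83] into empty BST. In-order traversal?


Insert 65: root
Insert 37: L from 65
Insert 66: R from 65
Insert 28: L from 65 -> L from 37
Insert 52: L from 65 -> R from 37
Insert 83: R from 65 -> R from 66

In-order: [28, 37, 52, 65, 66, 83]


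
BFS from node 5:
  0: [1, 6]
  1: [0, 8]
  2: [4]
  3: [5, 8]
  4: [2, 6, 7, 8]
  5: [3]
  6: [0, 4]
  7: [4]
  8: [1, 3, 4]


Visit 5, enqueue [3]
Visit 3, enqueue [8]
Visit 8, enqueue [1, 4]
Visit 1, enqueue [0]
Visit 4, enqueue [2, 6, 7]
Visit 0, enqueue []
Visit 2, enqueue []
Visit 6, enqueue []
Visit 7, enqueue []

BFS order: [5, 3, 8, 1, 4, 0, 2, 6, 7]


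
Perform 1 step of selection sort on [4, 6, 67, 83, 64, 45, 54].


Initial: [4, 6, 67, 83, 64, 45, 54]
Step 1: min=4 at 0
  Swap: [4, 6, 67, 83, 64, 45, 54]

After 1 step: [4, 6, 67, 83, 64, 45, 54]


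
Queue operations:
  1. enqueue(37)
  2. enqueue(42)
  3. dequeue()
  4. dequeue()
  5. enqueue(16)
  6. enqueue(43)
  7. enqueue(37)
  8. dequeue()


enqueue(37) -> [37]
enqueue(42) -> [37, 42]
dequeue()->37, [42]
dequeue()->42, []
enqueue(16) -> [16]
enqueue(43) -> [16, 43]
enqueue(37) -> [16, 43, 37]
dequeue()->16, [43, 37]

Final queue: [43, 37]


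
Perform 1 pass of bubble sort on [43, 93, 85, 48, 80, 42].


Initial: [43, 93, 85, 48, 80, 42]
Pass 1: [43, 85, 48, 80, 42, 93] (4 swaps)

After 1 pass: [43, 85, 48, 80, 42, 93]


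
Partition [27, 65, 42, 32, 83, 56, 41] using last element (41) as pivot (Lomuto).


Pivot: 41
  27 <= 41: advance i (no swap)
  32 <= 41: swap -> [27, 32, 42, 65, 83, 56, 41]
Place pivot at 2: [27, 32, 41, 65, 83, 56, 42]

Partitioned: [27, 32, 41, 65, 83, 56, 42]


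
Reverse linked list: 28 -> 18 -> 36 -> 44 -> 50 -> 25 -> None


Step 1: curr=28, set curr.next=prev(None) | reversed so far: 28
Step 2: curr=18, set curr.next=prev(28) | reversed so far: 18 -> 28
Step 3: curr=36, set curr.next=prev(18) | reversed so far: 36 -> 18 -> 28
Step 4: curr=44, set curr.next=prev(36) | reversed so far: 44 -> 36 -> 18 -> 28
Step 5: curr=50, set curr.next=prev(44) | reversed so far: 50 -> 44 -> 36 -> 18 -> 28
Step 6: curr=25, set curr.next=prev(50) | reversed so far: 25 -> 50 -> 44 -> 36 -> 18 -> 28

25 -> 50 -> 44 -> 36 -> 18 -> 28 -> None


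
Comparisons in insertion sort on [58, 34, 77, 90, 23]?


Algorithm: insertion sort
Input: [58, 34, 77, 90, 23]
Sorted: [23, 34, 58, 77, 90]

7


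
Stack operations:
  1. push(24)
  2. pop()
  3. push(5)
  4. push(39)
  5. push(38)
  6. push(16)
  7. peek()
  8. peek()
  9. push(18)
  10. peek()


push(24) -> [24]
pop()->24, []
push(5) -> [5]
push(39) -> [5, 39]
push(38) -> [5, 39, 38]
push(16) -> [5, 39, 38, 16]
peek()->16
peek()->16
push(18) -> [5, 39, 38, 16, 18]
peek()->18

Final stack: [5, 39, 38, 16, 18]


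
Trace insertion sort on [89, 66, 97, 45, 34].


Initial: [89, 66, 97, 45, 34]
Insert 66: [66, 89, 97, 45, 34]
Insert 97: [66, 89, 97, 45, 34]
Insert 45: [45, 66, 89, 97, 34]
Insert 34: [34, 45, 66, 89, 97]

Sorted: [34, 45, 66, 89, 97]


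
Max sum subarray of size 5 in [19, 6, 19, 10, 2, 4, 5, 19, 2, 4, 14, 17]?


[0:5]: 56
[1:6]: 41
[2:7]: 40
[3:8]: 40
[4:9]: 32
[5:10]: 34
[6:11]: 44
[7:12]: 56

Max: 56 at [0:5]


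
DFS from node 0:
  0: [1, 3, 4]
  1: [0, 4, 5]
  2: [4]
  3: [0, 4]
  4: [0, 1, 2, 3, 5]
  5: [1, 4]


Visit 0, push [4, 3, 1]
Visit 1, push [5, 4]
Visit 4, push [5, 3, 2]
Visit 2, push []
Visit 3, push []
Visit 5, push []

DFS order: [0, 1, 4, 2, 3, 5]


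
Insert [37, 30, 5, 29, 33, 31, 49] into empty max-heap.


Insert 37: [37]
Insert 30: [37, 30]
Insert 5: [37, 30, 5]
Insert 29: [37, 30, 5, 29]
Insert 33: [37, 33, 5, 29, 30]
Insert 31: [37, 33, 31, 29, 30, 5]
Insert 49: [49, 33, 37, 29, 30, 5, 31]

Final heap: [49, 33, 37, 29, 30, 5, 31]


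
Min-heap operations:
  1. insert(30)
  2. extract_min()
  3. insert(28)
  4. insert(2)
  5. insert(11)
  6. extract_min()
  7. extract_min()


insert(30) -> [30]
extract_min()->30, []
insert(28) -> [28]
insert(2) -> [2, 28]
insert(11) -> [2, 28, 11]
extract_min()->2, [11, 28]
extract_min()->11, [28]

Final heap: [28]


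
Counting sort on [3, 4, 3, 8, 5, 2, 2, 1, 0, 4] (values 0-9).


Input: [3, 4, 3, 8, 5, 2, 2, 1, 0, 4]
Counts: [1, 1, 2, 2, 2, 1, 0, 0, 1, 0]

Sorted: [0, 1, 2, 2, 3, 3, 4, 4, 5, 8]


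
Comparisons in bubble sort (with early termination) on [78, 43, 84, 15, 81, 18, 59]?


Algorithm: bubble sort (with early termination)
Input: [78, 43, 84, 15, 81, 18, 59]
Sorted: [15, 18, 43, 59, 78, 81, 84]

20


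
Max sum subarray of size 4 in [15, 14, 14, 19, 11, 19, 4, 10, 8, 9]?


[0:4]: 62
[1:5]: 58
[2:6]: 63
[3:7]: 53
[4:8]: 44
[5:9]: 41
[6:10]: 31

Max: 63 at [2:6]


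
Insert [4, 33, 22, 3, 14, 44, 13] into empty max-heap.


Insert 4: [4]
Insert 33: [33, 4]
Insert 22: [33, 4, 22]
Insert 3: [33, 4, 22, 3]
Insert 14: [33, 14, 22, 3, 4]
Insert 44: [44, 14, 33, 3, 4, 22]
Insert 13: [44, 14, 33, 3, 4, 22, 13]

Final heap: [44, 14, 33, 3, 4, 22, 13]


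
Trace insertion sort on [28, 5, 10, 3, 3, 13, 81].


Initial: [28, 5, 10, 3, 3, 13, 81]
Insert 5: [5, 28, 10, 3, 3, 13, 81]
Insert 10: [5, 10, 28, 3, 3, 13, 81]
Insert 3: [3, 5, 10, 28, 3, 13, 81]
Insert 3: [3, 3, 5, 10, 28, 13, 81]
Insert 13: [3, 3, 5, 10, 13, 28, 81]
Insert 81: [3, 3, 5, 10, 13, 28, 81]

Sorted: [3, 3, 5, 10, 13, 28, 81]


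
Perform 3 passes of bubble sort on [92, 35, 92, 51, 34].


Initial: [92, 35, 92, 51, 34]
Pass 1: [35, 92, 51, 34, 92] (3 swaps)
Pass 2: [35, 51, 34, 92, 92] (2 swaps)
Pass 3: [35, 34, 51, 92, 92] (1 swaps)

After 3 passes: [35, 34, 51, 92, 92]
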